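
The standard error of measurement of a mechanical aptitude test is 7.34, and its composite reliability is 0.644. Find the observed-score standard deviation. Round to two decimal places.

SD = 7.34 / √(1 − 0.644) ≈ 12.30187

12.30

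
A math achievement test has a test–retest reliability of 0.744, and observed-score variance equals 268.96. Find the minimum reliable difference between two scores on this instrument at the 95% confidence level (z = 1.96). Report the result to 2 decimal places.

23.00

SD = √268.96 = 16.4000
SEM = 16.4000 × √(1 − 0.7440) = 16.4000 × √0.2560 ≈ 16.4000 × 0.5060 ≈ 8.2978
Standard error of the difference = 8.2978·√2 ≈ 11.7349
Minimum reliable difference = 1.96 × SE_diff ≈ 1.96 × 11.7349 ≈ 23.0004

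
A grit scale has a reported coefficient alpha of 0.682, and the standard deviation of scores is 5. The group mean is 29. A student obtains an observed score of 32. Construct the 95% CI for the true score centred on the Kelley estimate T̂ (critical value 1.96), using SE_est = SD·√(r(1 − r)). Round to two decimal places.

[26.48, 35.61]

Estimated true score = 0.682·32 + (1 − 0.682)·29 ≈ 31.046
SE_est = 5.000·√(0.682·0.318) ≈ 2.328
CI = 31.046 ± 1.96 · 2.328 → [26.482, 35.610]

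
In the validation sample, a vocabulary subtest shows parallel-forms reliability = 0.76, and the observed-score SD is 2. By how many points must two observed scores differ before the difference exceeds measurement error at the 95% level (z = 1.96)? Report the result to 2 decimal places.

2.72

The standard error of measurement is 2.000·√(1 − 0.760) ≈ 2.000·0.490 ≈ 0.980.
SE_diff = SEM · √2 ≈ 0.980 · 1.414 ≈ 1.386
Smallest detectable difference = 1.96·1.386 ≈ 2.716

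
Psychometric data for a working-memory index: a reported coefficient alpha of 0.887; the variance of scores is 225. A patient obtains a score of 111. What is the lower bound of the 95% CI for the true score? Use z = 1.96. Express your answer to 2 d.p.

σ = 225^(1/2) = 15.00000
SEM = 15.00000×√(1 − 0.88700) ≃ 5.04232
Margin = 1.96 × 5.04232 ≃ 9.88295
Lower limit = 111 − 9.88295 ≃ 101.11705

101.12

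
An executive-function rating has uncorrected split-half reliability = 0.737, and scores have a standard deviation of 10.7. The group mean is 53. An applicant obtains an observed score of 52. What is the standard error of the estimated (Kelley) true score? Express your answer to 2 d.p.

3.84

Spearman-Brown: r = 2(0.737) / (1 + 0.737) = 1.4740 / 1.7370 ≈ 0.8486
SE_est = 10.7000×√(0.8486×0.1514) ≈ 3.8354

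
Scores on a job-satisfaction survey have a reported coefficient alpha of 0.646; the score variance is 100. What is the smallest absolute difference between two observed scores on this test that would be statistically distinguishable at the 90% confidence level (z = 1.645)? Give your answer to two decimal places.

SD = √100 = 10.000
SEM = 10.000 · √(1 − 0.646) = 10.000 · √0.354 ≈ 10.000 · 0.595 ≈ 5.950
SE_diff = SEM · √2 ≈ 5.950 · 1.414 ≈ 8.414
Smallest detectable difference = 1.645·8.414 ≈ 13.841

13.84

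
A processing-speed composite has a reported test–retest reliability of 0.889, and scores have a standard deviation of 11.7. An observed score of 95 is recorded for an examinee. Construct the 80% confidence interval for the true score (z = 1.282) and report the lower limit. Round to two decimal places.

The standard error of measurement is 11.70000×√(1 − 0.88900) ≃ 11.70000×0.33317 ≃ 3.89805.
Margin = 1.282 × 3.89805 ≃ 4.99730
Lower limit = 95 − 4.99730 ≃ 90.00270

90.00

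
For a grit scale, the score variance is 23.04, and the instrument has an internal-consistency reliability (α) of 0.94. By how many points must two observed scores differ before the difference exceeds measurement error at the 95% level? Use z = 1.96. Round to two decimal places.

σ = 23.04^(1/2) = 4.8000
SEM = 4.8000·√(1 − 0.9400) ≈ 1.1758
Standard error of the difference = 1.1758·√2 ≈ 1.6628
Smallest detectable difference = 1.96·1.6628 ≈ 3.2590

3.26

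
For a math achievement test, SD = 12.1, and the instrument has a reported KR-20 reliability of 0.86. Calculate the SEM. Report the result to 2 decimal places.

The standard error of measurement is 12.1000*√(1 − 0.8600) ≈ 12.1000*0.3742 ≈ 4.5274.

4.53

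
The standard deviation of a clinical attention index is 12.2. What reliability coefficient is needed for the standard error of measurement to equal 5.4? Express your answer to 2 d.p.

Required reliability = 1 − (SEM/SD)² = 1 − 0.196 ≈ 0.804

0.80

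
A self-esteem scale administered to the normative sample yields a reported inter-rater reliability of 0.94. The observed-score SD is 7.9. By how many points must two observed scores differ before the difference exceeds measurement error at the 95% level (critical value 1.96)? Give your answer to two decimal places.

5.36

SEM = 7.90000·√(1 − 0.94000) ≈ 1.93510
SE_diff = SEM · √2 ≈ 1.93510 · 1.41421 ≈ 2.73664
Smallest detectable difference = 1.96·2.73664 ≈ 5.36381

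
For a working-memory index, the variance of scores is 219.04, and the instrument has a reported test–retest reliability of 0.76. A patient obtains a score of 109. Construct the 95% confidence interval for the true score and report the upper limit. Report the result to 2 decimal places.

SD = √219.04 = 14.800
SEM = 14.800 * √(1 − 0.760) = 14.800 * √0.240 ≈ 14.800 * 0.490 ≈ 7.250
Half-width = 1.96*7.250 ≈ 14.211
Upper limit = 109 + 14.211 ≈ 123.211

123.21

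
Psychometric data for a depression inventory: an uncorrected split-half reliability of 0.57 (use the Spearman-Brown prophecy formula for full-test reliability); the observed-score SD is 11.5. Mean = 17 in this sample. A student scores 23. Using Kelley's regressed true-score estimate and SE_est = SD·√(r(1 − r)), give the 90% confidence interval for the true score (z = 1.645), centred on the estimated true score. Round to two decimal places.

Full-length reliability (Spearman-Brown) = 2(0.57)/(1+0.57) ≈ 0.726
T̂ = r·X + (1 − r)·M = 0.726·23 + 0.274·17 ≈ 16.701 + 4.656 ≈ 21.357
SE_est = SD · √(r(1 − r)) = 11.500 · √0.199 ≈ 11.500 · 0.446 ≈ 5.128
CI = 21.357 ± 1.645 · 5.128 → [12.920, 29.793]

[12.92, 29.79]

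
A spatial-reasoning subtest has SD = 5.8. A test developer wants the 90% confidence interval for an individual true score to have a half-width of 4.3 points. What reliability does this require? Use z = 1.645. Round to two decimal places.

SEM needed = half-width / z = 4.3/1.645 ≈ 2.614
Required reliability = 1 − (SEM/SD)² = 1 − 0.203 ≈ 0.797

0.80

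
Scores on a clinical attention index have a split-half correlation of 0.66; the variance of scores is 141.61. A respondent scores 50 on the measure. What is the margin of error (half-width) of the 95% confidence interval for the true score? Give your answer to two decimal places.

10.56

σ = 141.61^(1/2) = 11.900
r_full = 2·0.66 / (1 + 0.66) ≃ 0.795
SEM = 11.900*√(1 − 0.795) ≃ 5.386
1.96 * SEM ≃ 10.556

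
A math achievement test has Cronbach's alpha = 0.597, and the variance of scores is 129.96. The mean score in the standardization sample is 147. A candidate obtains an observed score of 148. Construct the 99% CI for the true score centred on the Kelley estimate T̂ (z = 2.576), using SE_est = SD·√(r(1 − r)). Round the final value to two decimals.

[133.19, 162.00]

SD = √129.96 = 11.40000
T̂ = 0.59700(148) + 0.40300(147) ≃ 147.59700
SE_est = SD × √(r(1 − r)) = 11.40000 × √0.24059 ≃ 11.40000 × 0.49050 ≃ 5.59171
CI = 147.59700 ± 2.576 × 5.59171 → [133.19276, 162.00124]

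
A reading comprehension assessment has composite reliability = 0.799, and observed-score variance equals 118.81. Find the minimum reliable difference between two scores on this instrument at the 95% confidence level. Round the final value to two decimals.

13.55

SD = √118.81 ≈ 10.9000
SEM = 10.9000 * √(1 − 0.7990) = 10.9000 * √0.2010 ≈ 10.9000 * 0.4483 ≈ 4.8868
SE_diff = √2 * SEM ≈ 6.9110
Minimum reliable difference = 1.96 * SE_diff ≈ 1.96 * 6.9110 ≈ 13.5455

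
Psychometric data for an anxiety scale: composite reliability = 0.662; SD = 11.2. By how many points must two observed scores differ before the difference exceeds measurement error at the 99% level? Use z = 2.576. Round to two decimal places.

23.72

The standard error of measurement is 11.20000·√(1 − 0.66200) ≈ 11.20000·0.58138 ≈ 6.51143.
SE_diff = SEM · √2 ≈ 6.51143 · 1.41421 ≈ 9.20855
Smallest detectable difference = 2.576·9.20855 ≈ 23.72123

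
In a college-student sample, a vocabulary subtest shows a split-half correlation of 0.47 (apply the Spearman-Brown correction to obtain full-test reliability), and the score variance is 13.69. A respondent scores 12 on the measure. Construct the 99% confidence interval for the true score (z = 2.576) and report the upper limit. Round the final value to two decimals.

SD = √13.69 ≈ 3.70000
r_full = 2·0.47 / (1 + 0.47) ≈ 0.63946
The standard error of measurement is 3.70000×√(1 − 0.63946) ≈ 3.70000×0.60045 ≈ 2.22168.
2.576 × SEM ≈ 5.72304
Upper limit = 12 + 5.72304 ≈ 17.72304

17.72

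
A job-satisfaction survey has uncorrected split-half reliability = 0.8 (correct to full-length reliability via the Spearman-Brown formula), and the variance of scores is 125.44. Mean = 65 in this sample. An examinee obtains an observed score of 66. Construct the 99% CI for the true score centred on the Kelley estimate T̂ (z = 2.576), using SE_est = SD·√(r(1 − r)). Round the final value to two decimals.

[56.82, 74.96]

σ = 125.44^(1/2) = 11.20000
Spearman-Brown: r = 2(0.8) / (1 + 0.8) = 1.60000 / 1.80000 ≃ 0.88889
Estimated true score = 0.88889*66 + (1 − 0.88889)*65 ≃ 65.88889
SE_est = 11.20000·√[r(1 − r)] ≃ 3.51982
99% CI: 65.88889 ± 9.06706 ≃ (56.82183, 74.95595)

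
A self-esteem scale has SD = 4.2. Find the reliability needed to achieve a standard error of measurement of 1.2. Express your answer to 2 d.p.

0.92

Required reliability = 1 − (SEM/SD)² = 1 − 0.0816 ≈ 0.9184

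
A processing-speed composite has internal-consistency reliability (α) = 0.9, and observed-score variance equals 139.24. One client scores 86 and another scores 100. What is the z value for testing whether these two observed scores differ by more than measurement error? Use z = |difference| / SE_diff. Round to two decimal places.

SD = √139.24 ≈ 11.8000
SEM = 11.8000*√(1 − 0.9000) ≈ 3.7315
SE_diff = SEM * √2 ≈ 3.7315 * 1.4142 ≈ 5.2771
z = 14 / 5.2771 ≈ 2.6530

2.65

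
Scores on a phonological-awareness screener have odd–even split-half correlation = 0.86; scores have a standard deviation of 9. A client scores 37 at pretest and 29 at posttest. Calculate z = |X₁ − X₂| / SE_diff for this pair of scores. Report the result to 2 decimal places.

Full-length reliability (Spearman-Brown) = 2(0.86)/(1+0.86) ≈ 0.92473
SEM = 9.00000 * √(1 − 0.92473) = 9.00000 * √0.07527 ≈ 9.00000 * 0.27435 ≈ 2.46916
SE_diff = SEM * √2 ≈ 2.46916 * 1.41421 ≈ 3.49193
z = |37 − 29| / 3.49193 = 8 / 3.49193 ≈ 2.29100

2.29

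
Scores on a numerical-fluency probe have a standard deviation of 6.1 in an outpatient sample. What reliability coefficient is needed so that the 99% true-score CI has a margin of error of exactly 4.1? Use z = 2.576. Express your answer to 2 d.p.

0.93

SEM needed = half-width / z = 4.1/2.576 ≈ 1.592
r = 1 − (SEM / SD)² = 1 − (1.592 / 6.1)² ≈ 1 − 0.068 ≈ 0.932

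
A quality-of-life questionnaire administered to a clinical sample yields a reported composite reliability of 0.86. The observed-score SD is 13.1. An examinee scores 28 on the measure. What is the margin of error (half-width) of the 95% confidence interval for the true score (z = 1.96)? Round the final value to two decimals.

9.61

SEM = 13.1000 × √(1 − 0.8600) = 13.1000 × √0.1400 ≈ 13.1000 × 0.3742 ≈ 4.9016
1.96 × SEM ≈ 9.6071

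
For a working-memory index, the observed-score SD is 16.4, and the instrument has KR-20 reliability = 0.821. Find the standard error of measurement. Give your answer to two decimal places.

SEM = 16.4000*√(1 − 0.8210) ≃ 6.9386

6.94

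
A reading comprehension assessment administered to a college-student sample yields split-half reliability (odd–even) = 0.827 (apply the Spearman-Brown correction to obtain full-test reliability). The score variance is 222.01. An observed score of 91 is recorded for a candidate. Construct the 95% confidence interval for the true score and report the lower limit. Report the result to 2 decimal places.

82.01

σ = 222.01^(1/2) = 14.900
Full-length reliability (Spearman-Brown) = 2(0.827)/(1+0.827) ≃ 0.905
The standard error of measurement is 14.900*√(1 − 0.905) ≃ 14.900*0.308 ≃ 4.585.
Half-width = 1.96*4.585 ≃ 8.987
Lower limit = 91 − 8.987 ≃ 82.013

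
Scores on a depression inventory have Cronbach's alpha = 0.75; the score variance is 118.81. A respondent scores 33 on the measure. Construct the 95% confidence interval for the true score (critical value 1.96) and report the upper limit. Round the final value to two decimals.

σ = 118.81^(1/2) = 10.900
SEM = 10.900*√(1 − 0.750) ≈ 5.450
Margin = 1.96 * 5.450 ≈ 10.682
Upper limit = 33 + 10.682 ≈ 43.682

43.68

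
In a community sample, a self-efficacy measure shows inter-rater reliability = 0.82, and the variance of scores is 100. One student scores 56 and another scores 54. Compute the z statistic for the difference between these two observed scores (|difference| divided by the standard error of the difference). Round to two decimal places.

0.33

SD = √100 = 10.000
SEM = 10.000×√(1 − 0.820) ≈ 4.243
SE_diff = SEM × √2 ≈ 4.243 × 1.414 ≈ 6.000
z = |56 − 54| / 6.000 = 2 / 6.000 ≈ 0.333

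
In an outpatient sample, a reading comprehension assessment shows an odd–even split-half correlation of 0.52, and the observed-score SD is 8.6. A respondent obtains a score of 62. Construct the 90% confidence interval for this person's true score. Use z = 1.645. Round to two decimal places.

[54.05, 69.95]

Full-length reliability (Spearman-Brown) = 2(0.52)/(1+0.52) ≈ 0.684
The standard error of measurement is 8.600*√(1 − 0.684) ≈ 8.600*0.562 ≈ 4.833.
1.645 * SEM ≈ 7.950
Interval: (54.050, 69.950)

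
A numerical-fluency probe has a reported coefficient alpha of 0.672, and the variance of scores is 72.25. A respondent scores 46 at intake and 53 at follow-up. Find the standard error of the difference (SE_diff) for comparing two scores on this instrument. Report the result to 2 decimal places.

6.88

SD = √72.25 ≈ 8.5000
SEM = 8.5000*√(1 − 0.6720) ≈ 4.8681
Standard error of the difference = 4.8681·√2 ≈ 6.8845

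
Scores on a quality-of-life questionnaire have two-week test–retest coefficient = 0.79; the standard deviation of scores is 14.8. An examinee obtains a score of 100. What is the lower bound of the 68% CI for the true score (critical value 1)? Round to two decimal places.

93.22

SEM = 14.8000·√(1 − 0.7900) ≈ 6.7822
Half-width = 1·6.7822 ≈ 6.7822
Lower limit = 100 − 6.7822 ≈ 93.2178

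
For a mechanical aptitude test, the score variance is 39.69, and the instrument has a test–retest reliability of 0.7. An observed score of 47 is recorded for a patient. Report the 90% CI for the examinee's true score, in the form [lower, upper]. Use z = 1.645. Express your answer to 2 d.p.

SD = √39.69 ≈ 6.300
The standard error of measurement is 6.300×√(1 − 0.700) ≈ 6.300×0.548 ≈ 3.451.
Half-width = 1.645×3.451 ≈ 5.676
CI = 47 ± 5.676 → [41.324, 52.676]

[41.32, 52.68]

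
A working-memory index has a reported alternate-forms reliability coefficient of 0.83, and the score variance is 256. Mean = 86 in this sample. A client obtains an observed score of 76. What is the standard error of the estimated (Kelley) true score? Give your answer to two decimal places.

6.01

SD = √256 = 16.000
SE_est = 16.000·√[r(1 − r)] ≈ 6.010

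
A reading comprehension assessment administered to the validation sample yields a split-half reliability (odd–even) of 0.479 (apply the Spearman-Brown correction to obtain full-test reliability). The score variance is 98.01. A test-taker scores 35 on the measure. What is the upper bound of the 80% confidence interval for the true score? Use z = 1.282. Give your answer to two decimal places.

42.53

SD = √98.01 ≈ 9.9000
r_full = 2·0.479 / (1 + 0.479) ≈ 0.6477
SEM = 9.9000*√(1 − 0.6477) ≈ 5.8758
1.282 * SEM ≈ 7.5328
Upper bound: 35 + 7.5328 = 42.5328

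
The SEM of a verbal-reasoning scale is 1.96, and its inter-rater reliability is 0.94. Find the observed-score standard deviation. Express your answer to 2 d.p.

SD = SEM / √(1 − r) = 1.96 / √0.06000 ≈ 1.96 / 0.24495 ≈ 8.00167

8.00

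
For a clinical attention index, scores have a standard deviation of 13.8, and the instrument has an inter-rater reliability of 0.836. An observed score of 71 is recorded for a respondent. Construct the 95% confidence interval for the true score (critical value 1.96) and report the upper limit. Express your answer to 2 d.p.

81.95

SEM = 13.800 * √(1 − 0.836) = 13.800 * √0.164 ≈ 13.800 * 0.405 ≈ 5.589
1.96 * SEM ≈ 10.954
Upper limit = 71 + 10.954 ≈ 81.954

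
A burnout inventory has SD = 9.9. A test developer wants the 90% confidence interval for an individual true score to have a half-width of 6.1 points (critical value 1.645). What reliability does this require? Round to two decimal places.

0.86

Required SEM = 6.1 / 1.645 ≈ 3.7082
Required reliability = 1 − (SEM/SD)² = 1 − 0.1403 ≈ 0.8597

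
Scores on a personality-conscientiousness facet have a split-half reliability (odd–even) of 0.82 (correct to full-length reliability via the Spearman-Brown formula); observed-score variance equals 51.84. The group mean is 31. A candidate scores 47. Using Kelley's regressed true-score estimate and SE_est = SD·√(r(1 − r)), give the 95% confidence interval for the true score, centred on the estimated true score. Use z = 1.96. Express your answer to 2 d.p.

σ = 51.84^(1/2) = 7.2000
Spearman-Brown: r = 2(0.82) / (1 + 0.82) = 1.6400 / 1.8200 ≈ 0.9011
T̂ = r·X + (1 − r)·M = 0.9011*47 + 0.0989*31 ≈ 42.3516 + 3.0659 ≈ 45.4176
SE_est = 7.2000*√(0.9011*0.0989) ≈ 2.1494
CI = 45.4176 ± 1.96 * 2.1494 → [41.2047, 49.6304]

[41.20, 49.63]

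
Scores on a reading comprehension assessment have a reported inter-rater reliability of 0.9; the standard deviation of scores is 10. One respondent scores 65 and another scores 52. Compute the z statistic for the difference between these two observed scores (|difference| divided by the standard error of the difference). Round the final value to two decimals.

2.91

SEM = 10.00000 · √(1 − 0.90000) = 10.00000 · √0.10000 ≈ 10.00000 · 0.31623 ≈ 3.16228
SE_diff = √2 · SEM ≈ 4.47214
z = |65 − 52| / 4.47214 = 13 / 4.47214 ≈ 2.90689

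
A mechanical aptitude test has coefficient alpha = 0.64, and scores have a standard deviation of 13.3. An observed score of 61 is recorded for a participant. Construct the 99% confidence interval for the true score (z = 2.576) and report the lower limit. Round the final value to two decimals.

40.44

SEM = 13.300*√(1 − 0.640) ≈ 7.980
Half-width = 2.576*7.980 ≈ 20.556
Lower bound: 61 − 20.556 = 40.444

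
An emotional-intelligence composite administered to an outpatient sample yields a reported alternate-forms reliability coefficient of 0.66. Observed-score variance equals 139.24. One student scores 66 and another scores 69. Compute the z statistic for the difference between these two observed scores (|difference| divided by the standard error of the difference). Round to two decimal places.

SD = √139.24 = 11.8000
SEM = 11.8000·√(1 − 0.6600) ≈ 6.8805
SE_diff = √2 · SEM ≈ 9.7305
z = 3 / 9.7305 ≈ 0.3083

0.31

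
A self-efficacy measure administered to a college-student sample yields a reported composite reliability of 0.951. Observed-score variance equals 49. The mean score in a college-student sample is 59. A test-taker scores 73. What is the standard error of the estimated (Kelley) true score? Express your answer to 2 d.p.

1.51

SD = √49 = 7.0000
SE_est = 7.0000·√(0.9510·0.0490) ≈ 1.5111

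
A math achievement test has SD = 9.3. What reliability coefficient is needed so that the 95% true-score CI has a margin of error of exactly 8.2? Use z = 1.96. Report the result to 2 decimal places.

0.80

SEM needed = half-width / z = 8.2/1.96 ≈ 4.1837
Required reliability = 1 − (SEM/SD)² = 1 − 0.2024 ≈ 0.7976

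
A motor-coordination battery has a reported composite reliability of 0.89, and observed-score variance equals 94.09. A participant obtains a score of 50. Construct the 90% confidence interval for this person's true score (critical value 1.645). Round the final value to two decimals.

SD = √94.09 = 9.70000
The standard error of measurement is 9.70000·√(1 − 0.89000) ≈ 9.70000·0.33166 ≈ 3.21713.
1.645 · SEM ≈ 5.29217
Interval: (44.70783, 55.29217)

[44.71, 55.29]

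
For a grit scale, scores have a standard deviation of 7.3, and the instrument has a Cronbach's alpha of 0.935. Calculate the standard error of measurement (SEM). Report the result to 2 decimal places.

SEM = 7.3000×√(1 − 0.9350) ≈ 1.8611

1.86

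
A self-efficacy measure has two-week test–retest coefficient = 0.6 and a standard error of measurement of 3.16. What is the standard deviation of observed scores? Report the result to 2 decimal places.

5.00

σ = SEM·(1 − r)^(−1/2) ≃ 3.16×1.5811 ≃ 4.9964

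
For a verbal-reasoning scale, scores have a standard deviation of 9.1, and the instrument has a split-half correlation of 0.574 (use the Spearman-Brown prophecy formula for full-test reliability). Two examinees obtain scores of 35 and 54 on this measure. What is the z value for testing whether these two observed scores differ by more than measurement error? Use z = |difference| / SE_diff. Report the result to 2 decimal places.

Full-length reliability (Spearman-Brown) = 2(0.574)/(1+0.574) ≃ 0.729
The standard error of measurement is 9.100*√(1 − 0.729) ≃ 9.100*0.520 ≃ 4.734.
Standard error of the difference = 4.734·√2 ≃ 6.695
z = 19 / 6.695 ≃ 2.838

2.84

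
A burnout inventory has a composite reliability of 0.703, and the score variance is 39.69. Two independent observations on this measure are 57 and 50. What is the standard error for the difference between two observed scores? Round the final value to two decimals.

4.86

SD = √39.69 = 6.3000
The standard error of measurement is 6.3000·√(1 − 0.7030) ≈ 6.3000·0.5450 ≈ 3.4334.
SE_diff = √2 · SEM ≈ 4.8555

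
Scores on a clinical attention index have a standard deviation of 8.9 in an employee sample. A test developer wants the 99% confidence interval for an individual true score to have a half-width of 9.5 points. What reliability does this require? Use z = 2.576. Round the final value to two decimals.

Required SEM = 9.5 / 2.576 ≈ 3.688
r = 1 − (SEM / SD)² = 1 − (3.688 / 8.9)² ≈ 1 − 0.172 ≈ 0.828

0.83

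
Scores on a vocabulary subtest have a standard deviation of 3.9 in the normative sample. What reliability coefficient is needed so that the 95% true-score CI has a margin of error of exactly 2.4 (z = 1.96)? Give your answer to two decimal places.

Required SEM = 2.4 / 1.96 ≃ 1.2245
Required reliability = 1 − (SEM/SD)² = 1 − 0.0986 ≃ 0.9014

0.90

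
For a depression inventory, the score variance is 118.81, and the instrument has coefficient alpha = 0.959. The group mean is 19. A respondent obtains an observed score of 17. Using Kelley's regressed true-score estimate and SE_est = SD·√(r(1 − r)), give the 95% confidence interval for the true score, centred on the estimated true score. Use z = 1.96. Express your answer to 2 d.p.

SD = √118.81 ≈ 10.90000
T̂ = 0.95900(17) + 0.04100(19) ≈ 17.08200
SE_est = SD · √(r(1 − r)) = 10.90000 · √0.03932 ≈ 10.90000 · 0.19829 ≈ 2.16136
95% CI: 17.08200 ± 4.23627 ≈ (12.84573, 21.31827)

[12.85, 21.32]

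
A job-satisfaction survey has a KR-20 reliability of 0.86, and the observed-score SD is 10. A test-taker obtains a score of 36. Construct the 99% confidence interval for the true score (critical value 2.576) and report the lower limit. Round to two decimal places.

26.36

SEM = 10.00000 * √(1 − 0.86000) = 10.00000 * √0.14000 ≈ 10.00000 * 0.37417 ≈ 3.74166
Half-width = 2.576*3.74166 ≈ 9.63851
Lower limit = 36 − 9.63851 ≈ 26.36149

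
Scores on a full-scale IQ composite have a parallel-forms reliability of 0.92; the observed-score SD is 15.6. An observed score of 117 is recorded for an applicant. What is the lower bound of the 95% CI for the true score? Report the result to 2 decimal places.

108.35

SEM = 15.60000×√(1 − 0.92000) ≃ 4.41235
Margin = 1.96 × 4.41235 ≃ 8.64820
Lower limit = 117 − 8.64820 ≃ 108.35180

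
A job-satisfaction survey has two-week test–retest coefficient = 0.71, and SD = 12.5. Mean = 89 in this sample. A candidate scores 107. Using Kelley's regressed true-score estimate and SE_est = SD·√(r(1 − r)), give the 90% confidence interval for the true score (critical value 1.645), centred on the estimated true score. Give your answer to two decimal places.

[92.45, 111.11]

Estimated true score = 0.710·107 + (1 − 0.710)·89 ≈ 101.780
SE_est = SD · √(r(1 − r)) = 12.500 · √0.206 ≈ 12.500 · 0.454 ≈ 5.672
90% CI: 101.780 ± 9.330 ≈ (92.450, 111.110)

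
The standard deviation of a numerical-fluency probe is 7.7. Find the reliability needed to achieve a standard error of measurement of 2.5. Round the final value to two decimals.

0.89

r = 1 − (SEM / SD)² = 1 − (2.50000 / 7.7)² ≃ 1 − 0.10541 ≃ 0.89459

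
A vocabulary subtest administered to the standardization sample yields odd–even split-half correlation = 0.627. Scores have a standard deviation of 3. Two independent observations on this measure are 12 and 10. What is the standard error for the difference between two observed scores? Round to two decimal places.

2.03

Spearman-Brown: r = 2(0.627) / (1 + 0.627) = 1.2540 / 1.6270 ≈ 0.7707
SEM = 3.0000 * √(1 − 0.7707) = 3.0000 * √0.2293 ≈ 3.0000 * 0.4788 ≈ 1.4364
Standard error of the difference = 1.4364·√2 ≈ 2.0314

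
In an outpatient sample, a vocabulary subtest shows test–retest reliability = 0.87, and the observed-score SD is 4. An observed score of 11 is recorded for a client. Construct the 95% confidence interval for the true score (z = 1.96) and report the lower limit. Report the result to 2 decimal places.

SEM = 4.00000 × √(1 − 0.87000) = 4.00000 × √0.13000 ≃ 4.00000 × 0.36056 ≃ 1.44222
Margin = 1.96 × 1.44222 ≃ 2.82675
Lower bound: 11 − 2.82675 = 8.17325

8.17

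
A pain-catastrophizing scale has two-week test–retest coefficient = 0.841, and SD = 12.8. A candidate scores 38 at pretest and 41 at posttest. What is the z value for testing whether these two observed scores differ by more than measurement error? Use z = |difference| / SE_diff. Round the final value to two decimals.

SEM = 12.8000 × √(1 − 0.8410) = 12.8000 × √0.1590 ≈ 12.8000 × 0.3987 ≈ 5.1040
Standard error of the difference = 5.1040·√2 ≈ 7.2181
z = |38 − 41| / 7.2181 = 3 / 7.2181 ≈ 0.4156

0.42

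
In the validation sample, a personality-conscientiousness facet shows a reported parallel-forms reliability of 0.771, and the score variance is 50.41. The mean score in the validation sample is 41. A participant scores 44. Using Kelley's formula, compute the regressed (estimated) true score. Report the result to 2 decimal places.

43.31

T̂ = 0.7710(44) + 0.2290(41) ≈ 43.3130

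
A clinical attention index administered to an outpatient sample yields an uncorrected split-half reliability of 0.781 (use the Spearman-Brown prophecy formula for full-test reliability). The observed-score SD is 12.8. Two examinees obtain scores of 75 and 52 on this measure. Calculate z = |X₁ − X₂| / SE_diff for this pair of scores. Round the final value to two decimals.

Spearman-Brown: r = 2(0.781) / (1 + 0.781) = 1.56200 / 1.78100 ≈ 0.87704
The standard error of measurement is 12.80000×√(1 − 0.87704) ≈ 12.80000×0.35066 ≈ 4.48849.
Standard error of the difference = 4.48849·√2 ≈ 6.34768
z = |75 − 52| / 6.34768 = 23 / 6.34768 ≈ 3.62337

3.62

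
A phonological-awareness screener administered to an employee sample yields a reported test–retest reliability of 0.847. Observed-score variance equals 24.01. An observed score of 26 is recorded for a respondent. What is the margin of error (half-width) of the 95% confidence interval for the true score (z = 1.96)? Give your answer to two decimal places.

3.76

SD = √24.01 = 4.90000
SEM = 4.90000*√(1 − 0.84700) ≈ 1.91665
Margin = 1.96 * 1.91665 ≈ 3.75663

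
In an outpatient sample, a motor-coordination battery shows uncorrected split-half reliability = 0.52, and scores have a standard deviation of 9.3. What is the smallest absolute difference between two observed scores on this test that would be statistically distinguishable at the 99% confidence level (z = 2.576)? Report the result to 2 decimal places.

19.04

Full-length reliability (Spearman-Brown) = 2(0.52)/(1+0.52) ≃ 0.6842
The standard error of measurement is 9.3000×√(1 − 0.6842) ≃ 9.3000×0.5620 ≃ 5.2261.
SE_diff = √2 × SEM ≃ 7.3909
Minimum reliable difference = 2.576 × SE_diff ≃ 2.576 × 7.3909 ≃ 19.0389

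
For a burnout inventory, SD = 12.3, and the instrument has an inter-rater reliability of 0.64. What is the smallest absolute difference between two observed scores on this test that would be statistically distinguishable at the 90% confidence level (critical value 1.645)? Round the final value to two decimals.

The standard error of measurement is 12.30000*√(1 − 0.64000) ≈ 12.30000*0.60000 ≈ 7.38000.
Standard error of the difference = 7.38000·√2 ≈ 10.43690
Minimum reliable difference = 1.645 * SE_diff ≈ 1.645 * 10.43690 ≈ 17.16869

17.17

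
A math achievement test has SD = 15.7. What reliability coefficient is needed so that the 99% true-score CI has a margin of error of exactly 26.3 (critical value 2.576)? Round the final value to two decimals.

SEM needed = half-width / z = 26.3/2.576 ≈ 10.210
r = 1 − (SEM / SD)² = 1 − (10.210 / 15.7)² ≈ 1 − 0.423 ≈ 0.577

0.58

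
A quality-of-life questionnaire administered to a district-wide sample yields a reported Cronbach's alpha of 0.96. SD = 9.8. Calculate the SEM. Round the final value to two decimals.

1.96

SEM = 9.80000×√(1 − 0.96000) ≃ 1.96000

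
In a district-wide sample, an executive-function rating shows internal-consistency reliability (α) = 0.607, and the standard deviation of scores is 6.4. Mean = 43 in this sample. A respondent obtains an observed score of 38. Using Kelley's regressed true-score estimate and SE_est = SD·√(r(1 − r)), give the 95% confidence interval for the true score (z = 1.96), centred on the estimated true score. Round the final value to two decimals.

T̂ = r·X + (1 − r)·M = 0.6070·38 + 0.3930·43 = 23.0660 + 16.8990 ≃ 39.9650
SE_est = 6.4000·√(0.6070·0.3930) ≃ 3.1259
CI = 39.9650 ± 1.96 · 3.1259 → [33.8383, 46.0917]

[33.84, 46.09]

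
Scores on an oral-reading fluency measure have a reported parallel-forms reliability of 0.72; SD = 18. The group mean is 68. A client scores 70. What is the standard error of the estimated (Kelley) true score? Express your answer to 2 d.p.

8.08

SE_est = 18.0000·√[r(1 − r)] ≈ 8.0820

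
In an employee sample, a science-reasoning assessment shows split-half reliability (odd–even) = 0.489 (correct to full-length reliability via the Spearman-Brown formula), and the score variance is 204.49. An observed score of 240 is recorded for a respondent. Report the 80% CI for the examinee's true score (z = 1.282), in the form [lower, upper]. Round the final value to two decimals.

[229.26, 250.74]

SD = √204.49 ≈ 14.3000
Spearman-Brown: r = 2(0.489) / (1 + 0.489) = 0.9780 / 1.4890 ≈ 0.6568
SEM = 14.3000×√(1 − 0.6568) ≈ 8.3772
1.282 × SEM ≈ 10.7396
Interval: (229.2604, 250.7396)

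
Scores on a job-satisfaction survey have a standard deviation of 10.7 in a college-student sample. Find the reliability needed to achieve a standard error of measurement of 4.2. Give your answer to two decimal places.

r = 1 − (4.200/10.7)² ≈ 1 − 0.154 ≈ 0.846

0.85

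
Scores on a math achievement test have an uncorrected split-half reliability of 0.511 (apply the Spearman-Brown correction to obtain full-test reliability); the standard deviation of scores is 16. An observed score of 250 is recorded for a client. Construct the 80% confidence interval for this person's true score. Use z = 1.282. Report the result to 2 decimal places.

Spearman-Brown: r = 2(0.511) / (1 + 0.511) = 1.022 / 1.511 ≈ 0.676
SEM = 16.000 · √(1 − 0.676) = 16.000 · √0.324 ≈ 16.000 · 0.569 ≈ 9.102
Margin = 1.282 · 9.102 ≈ 11.669
CI = 250 ± 11.669 → [238.331, 261.669]

[238.33, 261.67]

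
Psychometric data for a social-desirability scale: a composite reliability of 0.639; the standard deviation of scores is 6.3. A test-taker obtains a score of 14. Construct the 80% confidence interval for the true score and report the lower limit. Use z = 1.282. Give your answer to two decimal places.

9.15

SEM = 6.3000 · √(1 − 0.6390) = 6.3000 · √0.3610 ≈ 6.3000 · 0.6008 ≈ 3.7852
1.282 · SEM ≈ 4.8527
Lower bound: 14 − 4.8527 = 9.1473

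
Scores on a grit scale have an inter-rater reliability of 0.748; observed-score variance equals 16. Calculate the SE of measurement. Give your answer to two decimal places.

σ = 16^(1/2) = 4.000
The standard error of measurement is 4.000·√(1 − 0.748) ≈ 4.000·0.502 ≈ 2.008.

2.01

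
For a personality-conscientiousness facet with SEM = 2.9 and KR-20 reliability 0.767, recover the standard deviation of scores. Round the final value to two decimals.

SD = 2.9 / √(1 − 0.767) ≃ 6.008

6.01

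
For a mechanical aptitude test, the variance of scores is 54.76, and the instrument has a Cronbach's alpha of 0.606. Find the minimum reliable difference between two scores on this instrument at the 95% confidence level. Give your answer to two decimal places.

12.88

σ = 54.76^(1/2) = 7.4000
SEM = 7.4000*√(1 − 0.6060) ≈ 4.6449
SE_diff = √2 * SEM ≈ 6.5689
Minimum reliable difference = 1.96 * SE_diff ≈ 1.96 * 6.5689 ≈ 12.8751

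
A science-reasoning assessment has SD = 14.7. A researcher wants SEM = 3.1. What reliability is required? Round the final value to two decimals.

Required reliability = 1 − (SEM/SD)² = 1 − 0.044 ≈ 0.956

0.96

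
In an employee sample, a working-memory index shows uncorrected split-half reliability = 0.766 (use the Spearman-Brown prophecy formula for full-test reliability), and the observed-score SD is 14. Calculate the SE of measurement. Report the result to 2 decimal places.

5.10

r_full = 2·0.766 / (1 + 0.766) ≃ 0.867
The standard error of measurement is 14.000*√(1 − 0.867) ≃ 14.000*0.364 ≃ 5.096.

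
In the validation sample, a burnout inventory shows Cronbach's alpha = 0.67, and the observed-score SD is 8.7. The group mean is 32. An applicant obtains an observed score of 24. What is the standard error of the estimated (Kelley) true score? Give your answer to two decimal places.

4.09

SE_est = SD · √(r(1 − r)) = 8.70000 · √0.22110 ≈ 8.70000 · 0.47021 ≈ 4.09085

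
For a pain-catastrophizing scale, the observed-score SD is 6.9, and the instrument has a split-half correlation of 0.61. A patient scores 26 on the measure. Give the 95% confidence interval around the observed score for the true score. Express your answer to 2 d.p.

[19.34, 32.66]

Full-length reliability (Spearman-Brown) = 2(0.61)/(1+0.61) ≃ 0.7578
SEM = 6.9000 * √(1 − 0.7578) = 6.9000 * √0.2422 ≃ 6.9000 * 0.4922 ≃ 3.3960
Margin = 1.96 * 3.3960 ≃ 6.6562
Interval: (19.3438, 32.6562)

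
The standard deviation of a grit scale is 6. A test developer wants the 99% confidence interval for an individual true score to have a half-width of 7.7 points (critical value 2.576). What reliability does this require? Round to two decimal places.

0.75

SEM needed = half-width / z = 7.7/2.576 ≈ 2.989
Required reliability = 1 − (SEM/SD)² = 1 − 0.248 ≈ 0.752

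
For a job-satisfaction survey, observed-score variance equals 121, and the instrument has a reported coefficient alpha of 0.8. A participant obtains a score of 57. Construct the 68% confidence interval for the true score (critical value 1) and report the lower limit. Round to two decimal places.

SD = √121 = 11.0000
The standard error of measurement is 11.0000·√(1 − 0.8000) ≈ 11.0000·0.4472 ≈ 4.9193.
Half-width = 1·4.9193 ≈ 4.9193
Lower bound: 57 − 4.9193 = 52.0807

52.08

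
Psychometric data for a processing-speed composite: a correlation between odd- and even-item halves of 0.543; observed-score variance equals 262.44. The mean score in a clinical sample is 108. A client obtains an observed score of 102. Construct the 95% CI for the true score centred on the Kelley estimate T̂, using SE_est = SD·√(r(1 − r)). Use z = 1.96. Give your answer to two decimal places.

SD = √262.44 = 16.200
r_full = 2·0.543 / (1 + 0.543) ≈ 0.704
T̂ = r·X + (1 − r)·M = 0.704×102 + 0.296×108 ≈ 71.790 + 31.987 ≈ 103.777
SE_est = 16.200×√(0.704×0.296) ≈ 7.396
95% CI: 103.777 ± 14.497 ≈ (89.280, 118.274)

[89.28, 118.27]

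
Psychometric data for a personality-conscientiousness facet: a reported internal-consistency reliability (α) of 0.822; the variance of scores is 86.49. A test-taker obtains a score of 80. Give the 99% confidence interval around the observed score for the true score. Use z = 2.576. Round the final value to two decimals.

[69.89, 90.11]

SD = √86.49 = 9.300
The standard error of measurement is 9.300*√(1 − 0.822) ≈ 9.300*0.422 ≈ 3.924.
Half-width = 2.576*3.924 ≈ 10.107
CI = 80 ± 10.107 → [69.893, 90.107]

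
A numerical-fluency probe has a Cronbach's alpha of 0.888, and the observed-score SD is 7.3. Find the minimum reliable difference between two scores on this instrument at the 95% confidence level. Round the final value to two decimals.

6.77

SEM = 7.300 × √(1 − 0.888) = 7.300 × √0.112 ≈ 7.300 × 0.335 ≈ 2.443
SE_diff = √2 × SEM ≈ 3.455
Smallest detectable difference = 1.96×3.455 ≈ 6.772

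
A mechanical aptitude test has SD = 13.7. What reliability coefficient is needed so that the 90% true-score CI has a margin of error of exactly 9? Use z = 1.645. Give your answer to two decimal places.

0.84

Required SEM = 9 / 1.645 ≈ 5.47112
r = 1 − (5.47112/13.7)² ≈ 1 − 0.15948 ≈ 0.84052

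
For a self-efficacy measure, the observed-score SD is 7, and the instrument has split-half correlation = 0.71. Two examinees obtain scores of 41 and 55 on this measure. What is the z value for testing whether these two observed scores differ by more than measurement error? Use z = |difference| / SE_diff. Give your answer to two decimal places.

Spearman-Brown: r = 2(0.71) / (1 + 0.71) = 1.420 / 1.710 ≈ 0.830
SEM = 7.000·√(1 − 0.830) ≈ 2.883
Standard error of the difference = 2.883·√2 ≈ 4.077
z = |41 − 55| / 4.077 = 14 / 4.077 ≈ 3.434

3.43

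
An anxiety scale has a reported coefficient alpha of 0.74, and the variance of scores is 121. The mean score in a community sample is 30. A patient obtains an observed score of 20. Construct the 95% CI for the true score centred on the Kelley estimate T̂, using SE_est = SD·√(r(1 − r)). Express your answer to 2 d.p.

[13.14, 32.06]

SD = √121 ≈ 11.000
T̂ = 0.740(20) + 0.260(30) ≈ 22.600
SE_est = 11.000·√(0.740·0.260) ≈ 4.825
CI = 22.600 ± 1.96 · 4.825 → [13.143, 32.057]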